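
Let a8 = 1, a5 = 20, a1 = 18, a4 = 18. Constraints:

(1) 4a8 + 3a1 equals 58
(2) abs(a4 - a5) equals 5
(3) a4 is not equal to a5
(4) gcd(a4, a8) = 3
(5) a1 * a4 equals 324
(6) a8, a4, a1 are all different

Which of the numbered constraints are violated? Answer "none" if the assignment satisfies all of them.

(1) 4a8 + 3a1 = 4(1) + 3(18) = 58  yes
(2) abs(18 - 20) = 2, not 5  no
(3) a4 = 18, a5 = 20; distinct  yes
(4) gcd(18, 1) = 1, not 3  no
(5) a1 * a4 = 18 * 18 = 324  yes
(6) a4 = a1 = 18, not all different  no

Constraints 2, 4, and 6 do not hold.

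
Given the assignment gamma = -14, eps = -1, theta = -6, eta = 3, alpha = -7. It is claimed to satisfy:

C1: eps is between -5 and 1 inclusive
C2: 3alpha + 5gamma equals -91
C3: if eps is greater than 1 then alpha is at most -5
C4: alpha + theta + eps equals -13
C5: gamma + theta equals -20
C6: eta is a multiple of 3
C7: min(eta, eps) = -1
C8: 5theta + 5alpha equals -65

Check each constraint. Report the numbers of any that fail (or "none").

C1: eps = -1 lies in [-5, 1] — OK.
C2: 3alpha + 5gamma = 3(-7) + 5(-14) = -91 — OK.
C3: eps = -1, not > 1; antecedent false, conditional vacuously true — OK.
C4: alpha + theta + eps = -7 + (-6) + (-1) = -14, not -13 — violated.
C5: gamma + theta = -14 + (-6) = -20 — OK.
C6: 3 / 3 = 1, so 3 divides 3 — OK.
C7: min(3, -1) = -1 — OK.
C8: 5theta + 5alpha = 5(-6) + 5(-7) = -65 — OK.

No — constraint 4 is not satisfied.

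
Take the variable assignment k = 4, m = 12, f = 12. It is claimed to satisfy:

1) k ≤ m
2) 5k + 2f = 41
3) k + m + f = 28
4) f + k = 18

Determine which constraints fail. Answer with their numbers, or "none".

1) k = 4, m = 12; 4 ≤ 12 — holds.
2) 5k + 2f = 5(4) + 2(12) = 44, not 41 — fails.
3) k + m + f = 4 + 12 + 12 = 28 — holds.
4) f + k = 12 + 4 = 16, not 18 — fails.

Constraints 2 and 4 are violated.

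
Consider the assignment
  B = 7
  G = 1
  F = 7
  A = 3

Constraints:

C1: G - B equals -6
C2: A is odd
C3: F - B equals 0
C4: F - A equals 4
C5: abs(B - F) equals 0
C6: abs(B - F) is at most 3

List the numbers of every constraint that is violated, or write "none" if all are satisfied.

C1: G - B = 1 - 7 = -6 — OK.
C2: A = 3 is odd — OK.
C3: F - B = 7 - 7 = 0 — OK.
C4: F - A = 7 - 3 = 4 — OK.
C5: abs(7 - 7) = 0 — OK.
C6: abs(7 - 7) = 0; 0 ≤ 3 — OK.

No violations.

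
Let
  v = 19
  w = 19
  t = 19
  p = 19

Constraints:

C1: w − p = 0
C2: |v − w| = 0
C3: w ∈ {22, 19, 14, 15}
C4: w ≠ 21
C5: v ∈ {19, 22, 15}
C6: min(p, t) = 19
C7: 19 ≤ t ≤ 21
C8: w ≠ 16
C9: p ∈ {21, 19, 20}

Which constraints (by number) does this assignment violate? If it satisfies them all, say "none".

C1: w − p = 19 − 19 = 0  holds
C2: |19 − 19| = 0  holds
C3: w = 19 is in {22, 19, 14, 15}  holds
C4: w = 19, and 19 ≠ 21  holds
C5: v = 19 is in {19, 22, 15}  holds
C6: min(19, 19) = 19  holds
C7: t = 19 lies in [19, 21]  holds
C8: w = 19, and 19 ≠ 16  holds
C9: p = 19 is in {21, 19, 20}  holds

No violations.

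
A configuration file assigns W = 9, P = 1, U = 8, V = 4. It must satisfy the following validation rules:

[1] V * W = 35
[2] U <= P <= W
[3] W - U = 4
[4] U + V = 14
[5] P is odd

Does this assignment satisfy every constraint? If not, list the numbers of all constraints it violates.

Constraints 1, 2, 3, and 4 do not hold.

[1] V * W = 4 * 9 = 36, not 35 — does not hold.
[2] values 8, 1, 9; U = 8 is not <= P = 1 — does not hold.
[3] W - U = 9 - 8 = 1, not 4 — does not hold.
[4] U + V = 8 + 4 = 12, not 14 — does not hold.
[5] P = 1 is odd — holds.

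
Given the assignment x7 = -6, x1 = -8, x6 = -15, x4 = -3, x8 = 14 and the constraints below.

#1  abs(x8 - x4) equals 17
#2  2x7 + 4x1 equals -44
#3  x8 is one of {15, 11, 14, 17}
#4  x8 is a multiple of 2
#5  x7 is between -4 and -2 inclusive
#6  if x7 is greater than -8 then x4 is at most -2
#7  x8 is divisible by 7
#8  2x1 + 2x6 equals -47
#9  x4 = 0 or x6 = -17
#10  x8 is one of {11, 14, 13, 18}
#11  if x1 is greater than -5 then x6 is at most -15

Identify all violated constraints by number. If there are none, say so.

Constraints 5, 8, and 9 do not hold.

#1 abs(14 - (-3)) = 17 — OK.
#2 2x7 + 4x1 = 2(-6) + 4(-8) = -44 — OK.
#3 x8 = 14 is in {15, 11, 14, 17} — OK.
#4 14 / 2 = 7, so 2 divides 14 — OK.
#5 x7 = -6 is outside [-4, -2] — violated.
#6 x7 = -6 > -8, so we need x4 ≤ -2; x4 = -3 ≤ -2 — OK.
#7 14 / 7 = 2, so 7 divides 14 — OK.
#8 2x1 + 2x6 = 2(-8) + 2(-15) = -46, not -47 — violated.
#9 x4 = -3 ≠ 0 and x6 = -15 ≠ -17; both disjuncts false — violated.
#10 x8 = 14 is in {11, 14, 13, 18} — OK.
#11 x1 = -8, not > -5; antecedent false, conditional vacuously true — OK.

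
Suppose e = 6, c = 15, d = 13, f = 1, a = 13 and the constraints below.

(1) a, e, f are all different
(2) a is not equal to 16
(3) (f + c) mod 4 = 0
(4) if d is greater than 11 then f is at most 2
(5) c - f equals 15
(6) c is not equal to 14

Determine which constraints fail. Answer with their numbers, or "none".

Constraint 5 does not hold.

(1) values 13, 6, 1 are pairwise distinct — holds.
(2) a = 13, and 13 ≠ 16 — holds.
(3) f + c = 16; 16 mod 4 = 0 — holds.
(4) d = 13 > 11, so we need f ≤ 2; f = 1 ≤ 2 — holds.
(5) c - f = 15 - 1 = 14, not 15 — fails.
(6) c = 15, and 15 ≠ 14 — holds.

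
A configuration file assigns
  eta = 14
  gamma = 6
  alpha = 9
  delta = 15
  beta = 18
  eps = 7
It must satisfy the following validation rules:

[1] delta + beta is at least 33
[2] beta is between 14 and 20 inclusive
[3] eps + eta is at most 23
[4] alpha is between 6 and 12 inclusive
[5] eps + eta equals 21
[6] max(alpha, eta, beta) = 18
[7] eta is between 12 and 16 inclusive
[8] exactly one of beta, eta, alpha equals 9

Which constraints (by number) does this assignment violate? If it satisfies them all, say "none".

[1] delta + beta = 15 + 18 = 33; 33 ≥ 33  yes
[2] beta = 18 lies in [14, 20]  yes
[3] eps + eta = 7 + 14 = 21; 21 ≤ 23  yes
[4] alpha = 9 lies in [6, 12]  yes
[5] eps + eta = 7 + 14 = 21  yes
[6] max(9, 14, 18) = 18  yes
[7] eta = 14 lies in [12, 16]  yes
[8] beta=18, eta=14, alpha=9; 1 of them equals 9  yes

The assignment satisfies every constraint.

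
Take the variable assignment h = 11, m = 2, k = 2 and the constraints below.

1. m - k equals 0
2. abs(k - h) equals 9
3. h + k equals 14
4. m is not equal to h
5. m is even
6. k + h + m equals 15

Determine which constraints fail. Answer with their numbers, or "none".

No — constraint 3 is not satisfied.

1. m - k = 2 - 2 = 0  true
2. abs(2 - 11) = 9  true
3. h + k = 11 + 2 = 13, not 14  false
4. m = 2, h = 11; distinct  true
5. m = 2 is even  true
6. k + h + m = 2 + 11 + 2 = 15  true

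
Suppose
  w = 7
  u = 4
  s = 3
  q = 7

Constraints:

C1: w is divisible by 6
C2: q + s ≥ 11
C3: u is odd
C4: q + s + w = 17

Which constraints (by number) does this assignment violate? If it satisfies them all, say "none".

C1: 7 = 6×1 + 1, so 6 does not divide 7 — fails.
C2: q + s = 7 + 3 = 10; 10 < 11, bound 11 not met — fails.
C3: u = 4 is even — fails.
C4: q + s + w = 7 + 3 + 7 = 17 — holds.

The assignment fails constraints 1, 2, and 3.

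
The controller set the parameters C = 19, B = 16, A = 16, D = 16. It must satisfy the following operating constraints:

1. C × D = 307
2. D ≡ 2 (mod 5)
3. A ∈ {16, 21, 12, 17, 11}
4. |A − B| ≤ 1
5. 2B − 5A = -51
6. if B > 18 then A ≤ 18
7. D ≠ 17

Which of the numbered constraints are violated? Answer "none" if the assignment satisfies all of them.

1. C × D = 19 × 16 = 304, not 307  ✘
2. 16 mod 5 = 1, not 2  ✘
3. A = 16 is in {16, 21, 12, 17, 11}  ✔
4. |16 − 16| = 0; 0 ≤ 1  ✔
5. 2B − 5A = 2(16) − 5(16) = -48, not -51  ✘
6. B = 16, not > 18; antecedent false, conditional vacuously true  ✔
7. D = 16, and 16 ≠ 17  ✔

Constraints 1, 2, 5 are violated.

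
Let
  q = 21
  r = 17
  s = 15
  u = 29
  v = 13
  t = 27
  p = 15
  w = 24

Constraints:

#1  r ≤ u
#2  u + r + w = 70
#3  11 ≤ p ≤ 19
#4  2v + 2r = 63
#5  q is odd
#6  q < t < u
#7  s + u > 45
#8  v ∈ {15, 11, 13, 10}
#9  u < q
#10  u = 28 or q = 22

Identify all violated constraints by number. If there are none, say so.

#1 r = 17, u = 29; 17 ≤ 29  OK
#2 u + r + w = 29 + 17 + 24 = 70  OK
#3 p = 15 lies in [11, 19]  OK
#4 2v + 2r = 2(13) + 2(17) = 60, not 63  FAIL
#5 q = 21 is odd  OK
#6 values 21 < 27 < 29  OK
#7 s + u = 15 + 29 = 44; 44 ≤ 45, bound 45 not met  FAIL
#8 v = 13 is in {15, 11, 13, 10}  OK
#9 u = 29, q = 21; 29 ≥ 21 (want <)  FAIL
#10 u = 29 ≠ 28 and q = 21 ≠ 22; both disjuncts false  FAIL

Constraints 4, 7, 9, and 10 do not hold.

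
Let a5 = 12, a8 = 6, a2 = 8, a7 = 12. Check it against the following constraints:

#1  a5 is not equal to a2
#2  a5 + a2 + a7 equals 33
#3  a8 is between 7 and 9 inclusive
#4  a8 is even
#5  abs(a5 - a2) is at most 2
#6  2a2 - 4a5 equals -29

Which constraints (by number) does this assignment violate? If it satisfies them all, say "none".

#1 a5 = 12, a2 = 8; distinct — holds.
#2 a5 + a2 + a7 = 12 + 8 + 12 = 32, not 33 — fails.
#3 a8 = 6 is outside [7, 9] — fails.
#4 a8 = 6 is even — holds.
#5 abs(12 - 8) = 4; 4 > 2, exceeds bound 2 — fails.
#6 2a2 - 4a5 = 2(8) - 4(12) = -32, not -29 — fails.

Constraints 2, 3, 5, 6 do not hold.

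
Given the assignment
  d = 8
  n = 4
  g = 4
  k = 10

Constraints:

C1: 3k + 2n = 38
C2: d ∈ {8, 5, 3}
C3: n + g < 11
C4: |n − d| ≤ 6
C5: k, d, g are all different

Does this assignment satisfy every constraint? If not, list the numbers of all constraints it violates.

C1: 3k + 2n = 3(10) + 2(4) = 38  holds
C2: d = 8 is in {8, 5, 3}  holds
C3: n + g = 4 + 4 = 8; 8 < 11  holds
C4: |4 − 8| = 4; 4 ≤ 6  holds
C5: values 10, 8, 4 are pairwise distinct  holds

None — every constraint holds.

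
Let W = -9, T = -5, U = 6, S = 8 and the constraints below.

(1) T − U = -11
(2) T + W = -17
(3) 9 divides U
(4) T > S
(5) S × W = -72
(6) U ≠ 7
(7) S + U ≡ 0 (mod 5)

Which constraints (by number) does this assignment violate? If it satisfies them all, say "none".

(1) T − U = -5 − 6 = -11  holds
(2) T + W = -5 + (-9) = -14, not -17  fails
(3) 6 = 9×0 + 6, so 9 does not divide 6  fails
(4) T = -5, S = 8; -5 ≤ 8 (want >)  fails
(5) S × W = 8 × (-9) = -72  holds
(6) U = 6, and 6 ≠ 7  holds
(7) S + U = 14; 14 mod 5 = 4, not 0  fails

The assignment fails constraints 2, 3, 4, and 7.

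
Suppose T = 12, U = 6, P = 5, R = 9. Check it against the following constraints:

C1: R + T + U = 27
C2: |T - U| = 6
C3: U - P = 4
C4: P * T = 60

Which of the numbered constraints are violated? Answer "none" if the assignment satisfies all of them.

Violated: 3.

C1: R + T + U = 9 + 12 + 6 = 27 — holds.
C2: |12 - 6| = 6 — holds.
C3: U - P = 6 - 5 = 1, not 4 — does not hold.
C4: P * T = 5 * 12 = 60 — holds.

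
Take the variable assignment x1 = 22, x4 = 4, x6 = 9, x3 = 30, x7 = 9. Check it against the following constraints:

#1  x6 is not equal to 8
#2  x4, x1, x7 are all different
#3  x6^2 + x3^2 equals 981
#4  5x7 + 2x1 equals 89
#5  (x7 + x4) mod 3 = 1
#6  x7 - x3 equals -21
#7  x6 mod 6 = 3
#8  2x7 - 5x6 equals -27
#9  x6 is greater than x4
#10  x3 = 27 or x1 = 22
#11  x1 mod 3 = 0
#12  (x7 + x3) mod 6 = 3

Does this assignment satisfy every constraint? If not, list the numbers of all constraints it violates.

#1 x6 = 9, and 9 ≠ 8  true
#2 values 4, 22, 9 are pairwise distinct  true
#3 x6^2 + x3^2 = 9^2 + 30^2 = 81 + 900 = 981  true
#4 5x7 + 2x1 = 5(9) + 2(22) = 89  true
#5 x7 + x4 = 13; 13 mod 3 = 1  true
#6 x7 - x3 = 9 - 30 = -21  true
#7 9 mod 6 = 3  true
#8 2x7 - 5x6 = 2(9) - 5(9) = -27  true
#9 x6 = 9, x4 = 4; 9 > 4  true
#10 x3 = 30 ≠ 27, but x1 = 22 = 22 (second disjunct)  true
#11 22 mod 3 = 1, not 0  false
#12 x7 + x3 = 39; 39 mod 6 = 3  true

Violated: 11.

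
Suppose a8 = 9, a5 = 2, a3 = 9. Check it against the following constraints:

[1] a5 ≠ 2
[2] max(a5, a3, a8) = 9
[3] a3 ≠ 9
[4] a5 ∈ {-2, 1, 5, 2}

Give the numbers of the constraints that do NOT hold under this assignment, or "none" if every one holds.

The assignment fails constraints 1, 3.

[1] a5 = 2, but 2 is required to differ — violated.
[2] max(2, 9, 9) = 9 — satisfied.
[3] a3 = 9, but 9 is required to differ — violated.
[4] a5 = 2 is in {-2, 1, 5, 2} — satisfied.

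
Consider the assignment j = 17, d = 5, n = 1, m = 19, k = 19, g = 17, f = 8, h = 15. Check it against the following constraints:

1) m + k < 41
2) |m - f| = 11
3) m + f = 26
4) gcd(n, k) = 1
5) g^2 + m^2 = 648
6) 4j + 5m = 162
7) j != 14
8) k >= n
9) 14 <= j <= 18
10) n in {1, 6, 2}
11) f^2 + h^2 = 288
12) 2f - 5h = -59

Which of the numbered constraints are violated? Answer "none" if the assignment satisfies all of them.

The assignment fails constraints 3, 5, 6, and 11.

1) m + k = 19 + 19 = 38; 38 < 41  holds
2) |19 - 8| = 11  holds
3) m + f = 19 + 8 = 27, not 26  fails
4) gcd(1, 19) = 1  holds
5) g^2 + m^2 = 17^2 + 19^2 = 289 + 361 = 650, not 648  fails
6) 4j + 5m = 4(17) + 5(19) = 163, not 162  fails
7) j = 17, and 17 ≠ 14  holds
8) k = 19, n = 1; 19 ≥ 1  holds
9) j = 17 lies in [14, 18]  holds
10) n = 1 is in {1, 6, 2}  holds
11) f^2 + h^2 = 8^2 + 15^2 = 64 + 225 = 289, not 288  fails
12) 2f - 5h = 2(8) - 5(15) = -59  holds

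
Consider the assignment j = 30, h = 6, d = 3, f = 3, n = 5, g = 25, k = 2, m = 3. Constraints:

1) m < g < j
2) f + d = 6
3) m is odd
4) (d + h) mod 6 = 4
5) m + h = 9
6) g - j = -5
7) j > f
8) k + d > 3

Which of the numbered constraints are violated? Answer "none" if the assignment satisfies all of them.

1) values 3 < 25 < 30  OK
2) f + d = 3 + 3 = 6  OK
3) m = 3 is odd  OK
4) d + h = 9; 9 mod 6 = 3, not 4  FAIL
5) m + h = 3 + 6 = 9  OK
6) g - j = 25 - 30 = -5  OK
7) j = 30, f = 3; 30 > 3  OK
8) k + d = 2 + 3 = 5; 5 > 3  OK

Constraint 4 does not hold.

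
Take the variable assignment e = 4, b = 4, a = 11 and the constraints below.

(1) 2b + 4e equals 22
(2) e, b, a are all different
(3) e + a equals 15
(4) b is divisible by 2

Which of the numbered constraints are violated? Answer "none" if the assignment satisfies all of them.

No — constraints 1 and 2 are not satisfied.

(1) 2b + 4e = 2(4) + 4(4) = 24, not 22 — violated.
(2) e = b = 4, not all different — violated.
(3) e + a = 4 + 11 = 15 — satisfied.
(4) 4 / 2 = 2, so 2 divides 4 — satisfied.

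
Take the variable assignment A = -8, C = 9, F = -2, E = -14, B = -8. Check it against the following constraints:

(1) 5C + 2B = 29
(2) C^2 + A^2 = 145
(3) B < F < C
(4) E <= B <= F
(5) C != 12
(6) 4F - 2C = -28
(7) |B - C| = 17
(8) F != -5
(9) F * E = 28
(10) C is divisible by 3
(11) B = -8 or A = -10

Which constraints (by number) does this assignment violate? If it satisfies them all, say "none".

Constraint 6 is violated.

(1) 5C + 2B = 5(9) + 2(-8) = 29 — holds.
(2) C^2 + A^2 = 9^2 + (-8)^2 = 81 + 64 = 145 — holds.
(3) values -8 < -2 < 9 — holds.
(4) values -14 <= -8 <= -2 — holds.
(5) C = 9, and 9 ≠ 12 — holds.
(6) 4F - 2C = 4(-2) - 2(9) = -26, not -28 — does not hold.
(7) |-8 - 9| = 17 — holds.
(8) F = -2, and -2 ≠ -5 — holds.
(9) F * E = -2 * (-14) = 28 — holds.
(10) 9 / 3 = 3, so 3 divides 9 — holds.
(11) B = -8 = -8 (first disjunct) — holds.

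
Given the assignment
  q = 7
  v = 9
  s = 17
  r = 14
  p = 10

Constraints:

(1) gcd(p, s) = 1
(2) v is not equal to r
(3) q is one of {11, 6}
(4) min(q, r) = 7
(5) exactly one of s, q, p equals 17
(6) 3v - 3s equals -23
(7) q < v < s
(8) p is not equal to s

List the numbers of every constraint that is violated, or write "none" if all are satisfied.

Constraints 3, 6 do not hold.

(1) gcd(10, 17) = 1  holds
(2) v = 9, r = 14; distinct  holds
(3) q = 7 is not in {11, 6}  fails
(4) min(7, 14) = 7  holds
(5) s=17, q=7, p=10; 1 of them equals 17  holds
(6) 3v - 3s = 3(9) - 3(17) = -24, not -23  fails
(7) values 7 < 9 < 17  holds
(8) p = 10, s = 17; distinct  holds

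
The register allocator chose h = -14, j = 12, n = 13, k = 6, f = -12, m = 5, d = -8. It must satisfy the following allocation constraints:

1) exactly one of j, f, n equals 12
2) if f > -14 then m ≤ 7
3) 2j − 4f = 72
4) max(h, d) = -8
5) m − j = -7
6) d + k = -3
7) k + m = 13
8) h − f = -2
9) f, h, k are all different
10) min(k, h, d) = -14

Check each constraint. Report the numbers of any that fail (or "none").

Constraints 6 and 7 are violated.

1) j=12, f=-12, n=13; 1 of them equals 12  true
2) f = -12 > -14, so we need m ≤ 7; m = 5 ≤ 7  true
3) 2j − 4f = 2(12) − 4(-12) = 72  true
4) max(-14, -8) = -8  true
5) m − j = 5 − 12 = -7  true
6) d + k = -8 + 6 = -2, not -3  false
7) k + m = 6 + 5 = 11, not 13  false
8) h − f = -14 − (-12) = -2  true
9) values -12, -14, 6 are pairwise distinct  true
10) min(6, -14, -8) = -14  true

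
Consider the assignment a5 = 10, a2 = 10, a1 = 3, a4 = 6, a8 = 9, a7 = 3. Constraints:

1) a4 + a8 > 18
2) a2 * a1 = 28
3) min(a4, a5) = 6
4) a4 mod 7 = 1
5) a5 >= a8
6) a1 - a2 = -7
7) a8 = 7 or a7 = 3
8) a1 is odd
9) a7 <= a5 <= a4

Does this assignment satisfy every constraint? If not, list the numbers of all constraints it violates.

No — constraints 1, 2, 4, and 9 are not satisfied.

1) a4 + a8 = 6 + 9 = 15; 15 ≤ 18, bound 18 not met — violated.
2) a2 * a1 = 10 * 3 = 30, not 28 — violated.
3) min(6, 10) = 6 — satisfied.
4) 6 mod 7 = 6, not 1 — violated.
5) a5 = 10, a8 = 9; 10 ≥ 9 — satisfied.
6) a1 - a2 = 3 - 10 = -7 — satisfied.
7) a8 = 9 ≠ 7, but a7 = 3 = 3 (second disjunct) — satisfied.
8) a1 = 3 is odd — satisfied.
9) values 3, 10, 6; a5 = 10 is not <= a4 = 6 — violated.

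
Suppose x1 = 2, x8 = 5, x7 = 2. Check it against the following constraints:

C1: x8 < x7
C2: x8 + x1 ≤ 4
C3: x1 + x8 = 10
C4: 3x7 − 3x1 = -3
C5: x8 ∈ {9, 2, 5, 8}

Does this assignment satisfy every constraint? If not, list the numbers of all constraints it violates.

Violated: 1, 2, 3, and 4.

C1: x8 = 5, x7 = 2; 5 ≥ 2 (want <) — violated.
C2: x8 + x1 = 5 + 2 = 7; 7 > 4, bound 4 not met — violated.
C3: x1 + x8 = 2 + 5 = 7, not 10 — violated.
C4: 3x7 − 3x1 = 3(2) − 3(2) = 0, not -3 — violated.
C5: x8 = 5 is in {9, 2, 5, 8} — OK.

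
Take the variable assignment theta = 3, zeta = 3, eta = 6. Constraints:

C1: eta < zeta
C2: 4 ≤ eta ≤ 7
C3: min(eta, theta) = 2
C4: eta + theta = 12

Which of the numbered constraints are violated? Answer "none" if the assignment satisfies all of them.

The assignment fails constraints 1, 3, 4.

C1: eta = 6, zeta = 3; 6 ≥ 3 (want <)  no
C2: eta = 6 lies in [4, 7]  yes
C3: min(6, 3) = 3, not 2  no
C4: eta + theta = 6 + 3 = 9, not 12  no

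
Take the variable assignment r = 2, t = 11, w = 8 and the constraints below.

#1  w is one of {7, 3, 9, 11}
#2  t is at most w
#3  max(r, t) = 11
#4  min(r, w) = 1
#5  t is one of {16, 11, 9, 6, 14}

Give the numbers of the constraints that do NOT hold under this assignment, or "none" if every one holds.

#1 w = 8 is not in {7, 3, 9, 11} — fails.
#2 t = 11, w = 8; 11 > 8 (want ≤) — fails.
#3 max(2, 11) = 11 — holds.
#4 min(2, 8) = 2, not 1 — fails.
#5 t = 11 is in {16, 11, 9, 6, 14} — holds.

The assignment fails constraints 1, 2, and 4.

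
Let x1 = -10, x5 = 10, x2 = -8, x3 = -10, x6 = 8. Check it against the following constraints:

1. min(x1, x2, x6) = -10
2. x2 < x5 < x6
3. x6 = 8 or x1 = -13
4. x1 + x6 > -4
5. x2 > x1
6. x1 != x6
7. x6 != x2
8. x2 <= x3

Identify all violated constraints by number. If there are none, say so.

1. min(-10, -8, 8) = -10 — OK.
2. values -8, 10, 8; x5 = 10 is not < x6 = 8 — violated.
3. x6 = 8 = 8 (first disjunct) — OK.
4. x1 + x6 = -10 + 8 = -2; -2 > -4 — OK.
5. x2 = -8, x1 = -10; -8 > -10 — OK.
6. x1 = -10, x6 = 8; distinct — OK.
7. x6 = 8, x2 = -8; distinct — OK.
8. x2 = -8, x3 = -10; -8 > -10 (want ≤) — violated.

The assignment fails constraints 2, 8.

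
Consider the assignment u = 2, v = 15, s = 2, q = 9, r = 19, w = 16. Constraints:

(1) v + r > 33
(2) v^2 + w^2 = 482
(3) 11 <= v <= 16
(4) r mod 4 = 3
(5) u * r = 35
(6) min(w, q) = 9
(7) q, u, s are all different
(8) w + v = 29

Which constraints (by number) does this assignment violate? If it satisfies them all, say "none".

(1) v + r = 15 + 19 = 34; 34 > 33 — OK.
(2) v^2 + w^2 = 15^2 + 16^2 = 225 + 256 = 481, not 482 — violated.
(3) v = 15 lies in [11, 16] — OK.
(4) 19 mod 4 = 3 — OK.
(5) u * r = 2 * 19 = 38, not 35 — violated.
(6) min(16, 9) = 9 — OK.
(7) u = s = 2, not all different — violated.
(8) w + v = 16 + 15 = 31, not 29 — violated.

No — constraints 2, 5, 7, and 8 are not satisfied.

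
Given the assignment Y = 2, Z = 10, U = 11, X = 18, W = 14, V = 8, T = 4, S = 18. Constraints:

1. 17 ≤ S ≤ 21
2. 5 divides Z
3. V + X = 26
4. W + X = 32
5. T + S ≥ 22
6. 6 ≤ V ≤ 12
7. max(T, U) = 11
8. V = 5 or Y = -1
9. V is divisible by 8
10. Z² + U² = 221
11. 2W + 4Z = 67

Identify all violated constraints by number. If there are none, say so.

No — constraints 8 and 11 are not satisfied.

1. S = 18 lies in [17, 21] — holds.
2. 10 / 5 = 2, so 5 divides 10 — holds.
3. V + X = 8 + 18 = 26 — holds.
4. W + X = 14 + 18 = 32 — holds.
5. T + S = 4 + 18 = 22; 22 ≥ 22 — holds.
6. V = 8 lies in [6, 12] — holds.
7. max(4, 11) = 11 — holds.
8. V = 8 ≠ 5 and Y = 2 ≠ -1; both disjuncts false — does not hold.
9. 8 / 8 = 1, so 8 divides 8 — holds.
10. Z² + U² = 10² + 11² = 100 + 121 = 221 — holds.
11. 2W + 4Z = 2(14) + 4(10) = 68, not 67 — does not hold.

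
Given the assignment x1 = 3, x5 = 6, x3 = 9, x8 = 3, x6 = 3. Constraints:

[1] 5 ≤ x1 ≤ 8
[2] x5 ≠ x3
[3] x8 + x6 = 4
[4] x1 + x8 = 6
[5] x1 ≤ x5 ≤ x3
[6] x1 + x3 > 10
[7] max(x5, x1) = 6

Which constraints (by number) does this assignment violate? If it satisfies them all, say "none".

[1] x1 = 3 is outside [5, 8] — violated.
[2] x5 = 6, x3 = 9; distinct — OK.
[3] x8 + x6 = 3 + 3 = 6, not 4 — violated.
[4] x1 + x8 = 3 + 3 = 6 — OK.
[5] values 3 ≤ 6 ≤ 9 — OK.
[6] x1 + x3 = 3 + 9 = 12; 12 > 10 — OK.
[7] max(6, 3) = 6 — OK.

No — constraints 1 and 3 are not satisfied.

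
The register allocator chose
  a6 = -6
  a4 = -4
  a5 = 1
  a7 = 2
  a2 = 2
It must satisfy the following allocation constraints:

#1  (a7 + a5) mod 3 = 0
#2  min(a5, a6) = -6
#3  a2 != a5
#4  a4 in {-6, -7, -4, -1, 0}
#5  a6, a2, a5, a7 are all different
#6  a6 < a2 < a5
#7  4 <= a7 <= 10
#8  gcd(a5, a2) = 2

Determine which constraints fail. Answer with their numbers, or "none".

#1 a7 + a5 = 3; 3 mod 3 = 0  ✓
#2 min(1, -6) = -6  ✓
#3 a2 = 2, a5 = 1; distinct  ✓
#4 a4 = -4 is in {-6, -7, -4, -1, 0}  ✓
#5 a2 = a7 = 2, not all different  ✗
#6 values -6, 2, 1; a2 = 2 is not < a5 = 1  ✗
#7 a7 = 2 is outside [4, 10]  ✗
#8 gcd(1, 2) = 1, not 2  ✗

No — constraints 5, 6, 7, 8 are not satisfied.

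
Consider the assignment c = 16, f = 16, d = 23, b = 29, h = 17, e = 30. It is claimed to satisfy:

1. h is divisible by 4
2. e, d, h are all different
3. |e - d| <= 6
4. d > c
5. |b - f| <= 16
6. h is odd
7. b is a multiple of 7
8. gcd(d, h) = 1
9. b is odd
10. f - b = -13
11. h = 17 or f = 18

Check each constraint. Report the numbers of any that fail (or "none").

1. 17 = 4*4 + 1, so 4 does not divide 17 — fails.
2. values 30, 23, 17 are pairwise distinct — holds.
3. |30 - 23| = 7; 7 > 6, exceeds bound 6 — fails.
4. d = 23, c = 16; 23 > 16 — holds.
5. |29 - 16| = 13; 13 ≤ 16 — holds.
6. h = 17 is odd — holds.
7. 29 = 7*4 + 1, so 7 does not divide 29 — fails.
8. gcd(23, 17) = 1 — holds.
9. b = 29 is odd — holds.
10. f - b = 16 - 29 = -13 — holds.
11. h = 17 = 17 (first disjunct) — holds.

Constraints 1, 3, 7 are violated.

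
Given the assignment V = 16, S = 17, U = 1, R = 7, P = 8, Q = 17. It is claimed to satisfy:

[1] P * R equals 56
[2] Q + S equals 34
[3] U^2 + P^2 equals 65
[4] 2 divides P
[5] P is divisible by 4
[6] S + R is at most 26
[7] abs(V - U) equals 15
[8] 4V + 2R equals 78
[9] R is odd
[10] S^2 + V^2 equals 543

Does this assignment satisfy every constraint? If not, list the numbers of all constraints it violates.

The assignment fails constraint 10.

[1] P * R = 8 * 7 = 56 — holds.
[2] Q + S = 17 + 17 = 34 — holds.
[3] U^2 + P^2 = 1^2 + 8^2 = 1 + 64 = 65 — holds.
[4] 8 / 2 = 4, so 2 divides 8 — holds.
[5] 8 / 4 = 2, so 4 divides 8 — holds.
[6] S + R = 17 + 7 = 24; 24 ≤ 26 — holds.
[7] abs(16 - 1) = 15 — holds.
[8] 4V + 2R = 4(16) + 2(7) = 78 — holds.
[9] R = 7 is odd — holds.
[10] S^2 + V^2 = 17^2 + 16^2 = 289 + 256 = 545, not 543 — does not hold.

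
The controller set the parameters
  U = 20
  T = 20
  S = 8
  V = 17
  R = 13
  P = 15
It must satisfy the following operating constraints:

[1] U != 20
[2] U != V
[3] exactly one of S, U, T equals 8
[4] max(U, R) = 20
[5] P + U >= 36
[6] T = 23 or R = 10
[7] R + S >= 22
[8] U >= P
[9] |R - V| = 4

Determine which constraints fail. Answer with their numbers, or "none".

[1] U = 20, but 20 is required to differ — violated.
[2] U = 20, V = 17; distinct — satisfied.
[3] S=8, U=20, T=20; 1 of them equals 8 — satisfied.
[4] max(20, 13) = 20 — satisfied.
[5] P + U = 15 + 20 = 35; 35 < 36, bound 36 not met — violated.
[6] T = 20 ≠ 23 and R = 13 ≠ 10; both disjuncts false — violated.
[7] R + S = 13 + 8 = 21; 21 < 22, bound 22 not met — violated.
[8] U = 20, P = 15; 20 ≥ 15 — satisfied.
[9] |13 - 17| = 4 — satisfied.

Constraints 1, 5, 6, and 7 do not hold.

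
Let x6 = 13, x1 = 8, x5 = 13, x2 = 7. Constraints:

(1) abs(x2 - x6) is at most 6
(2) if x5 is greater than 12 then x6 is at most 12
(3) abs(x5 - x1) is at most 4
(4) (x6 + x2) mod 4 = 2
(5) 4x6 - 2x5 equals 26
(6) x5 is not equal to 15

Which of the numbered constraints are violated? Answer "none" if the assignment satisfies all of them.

Constraints 2, 3, 4 are violated.

(1) abs(7 - 13) = 6; 6 ≤ 6  ✔
(2) x5 = 13 > 12, so we need x6 ≤ 12; but x6 = 13 > 12  ✘
(3) abs(13 - 8) = 5; 5 > 4, exceeds bound 4  ✘
(4) x6 + x2 = 20; 20 mod 4 = 0, not 2  ✘
(5) 4x6 - 2x5 = 4(13) - 2(13) = 26  ✔
(6) x5 = 13, and 13 ≠ 15  ✔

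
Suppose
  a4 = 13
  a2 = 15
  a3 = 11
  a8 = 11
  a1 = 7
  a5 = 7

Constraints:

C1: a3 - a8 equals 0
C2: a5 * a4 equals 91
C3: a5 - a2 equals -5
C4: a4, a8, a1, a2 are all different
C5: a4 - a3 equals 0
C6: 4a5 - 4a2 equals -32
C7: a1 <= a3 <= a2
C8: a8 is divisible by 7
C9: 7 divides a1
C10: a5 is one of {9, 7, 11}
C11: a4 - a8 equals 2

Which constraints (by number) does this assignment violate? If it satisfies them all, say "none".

The assignment fails constraints 3, 5, 8.

C1: a3 - a8 = 11 - 11 = 0  holds
C2: a5 * a4 = 7 * 13 = 91  holds
C3: a5 - a2 = 7 - 15 = -8, not -5  fails
C4: values 13, 11, 7, 15 are pairwise distinct  holds
C5: a4 - a3 = 13 - 11 = 2, not 0  fails
C6: 4a5 - 4a2 = 4(7) - 4(15) = -32  holds
C7: values 7 <= 11 <= 15  holds
C8: 11 = 7*1 + 4, so 7 does not divide 11  fails
C9: 7 / 7 = 1, so 7 divides 7  holds
C10: a5 = 7 is in {9, 7, 11}  holds
C11: a4 - a8 = 13 - 11 = 2  holds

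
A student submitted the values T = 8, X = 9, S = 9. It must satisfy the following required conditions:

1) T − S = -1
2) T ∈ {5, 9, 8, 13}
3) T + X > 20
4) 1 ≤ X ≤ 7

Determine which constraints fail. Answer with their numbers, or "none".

Constraints 3 and 4 are violated.

1) T − S = 8 − 9 = -1 — holds.
2) T = 8 is in {5, 9, 8, 13} — holds.
3) T + X = 8 + 9 = 17; 17 ≤ 20, bound 20 not met — fails.
4) X = 9 is outside [1, 7] — fails.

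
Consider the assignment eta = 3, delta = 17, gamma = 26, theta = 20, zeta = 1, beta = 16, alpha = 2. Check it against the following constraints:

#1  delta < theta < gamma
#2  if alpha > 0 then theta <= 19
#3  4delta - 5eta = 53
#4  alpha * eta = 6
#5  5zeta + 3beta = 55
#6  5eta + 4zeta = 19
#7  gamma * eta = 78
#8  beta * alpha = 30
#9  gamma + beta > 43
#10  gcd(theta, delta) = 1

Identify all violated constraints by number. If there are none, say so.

The assignment fails constraints 2, 5, 8, and 9.

#1 values 17 < 20 < 26 — OK.
#2 alpha = 2 > 0, so we need theta ≤ 19; but theta = 20 > 19 — violated.
#3 4delta - 5eta = 4(17) - 5(3) = 53 — OK.
#4 alpha * eta = 2 * 3 = 6 — OK.
#5 5zeta + 3beta = 5(1) + 3(16) = 53, not 55 — violated.
#6 5eta + 4zeta = 5(3) + 4(1) = 19 — OK.
#7 gamma * eta = 26 * 3 = 78 — OK.
#8 beta * alpha = 16 * 2 = 32, not 30 — violated.
#9 gamma + beta = 26 + 16 = 42; 42 ≤ 43, bound 43 not met — violated.
#10 gcd(20, 17) = 1 — OK.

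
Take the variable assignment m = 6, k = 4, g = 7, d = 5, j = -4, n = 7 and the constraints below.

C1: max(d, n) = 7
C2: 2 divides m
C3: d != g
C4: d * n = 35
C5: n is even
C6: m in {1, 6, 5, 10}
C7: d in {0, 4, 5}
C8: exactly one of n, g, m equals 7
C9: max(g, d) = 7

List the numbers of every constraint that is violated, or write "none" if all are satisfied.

Violated: 5, 8.

C1: max(5, 7) = 7  ✔
C2: 6 / 2 = 3, so 2 divides 6  ✔
C3: d = 5, g = 7; distinct  ✔
C4: d * n = 5 * 7 = 35  ✔
C5: n = 7 is odd  ✘
C6: m = 6 is in {1, 6, 5, 10}  ✔
C7: d = 5 is in {0, 4, 5}  ✔
C8: n=7, g=7, m=6; 2 of them equal 7, not exactly one  ✘
C9: max(7, 5) = 7  ✔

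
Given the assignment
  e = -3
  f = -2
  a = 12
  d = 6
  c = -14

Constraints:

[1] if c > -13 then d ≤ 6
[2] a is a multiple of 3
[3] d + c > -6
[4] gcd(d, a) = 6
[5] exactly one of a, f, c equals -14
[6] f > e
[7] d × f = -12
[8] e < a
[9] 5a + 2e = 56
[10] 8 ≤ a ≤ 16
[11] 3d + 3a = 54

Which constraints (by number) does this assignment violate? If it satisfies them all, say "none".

Constraints 3, 9 do not hold.

[1] c = -14, not > -13; antecedent false, conditional vacuously true — holds.
[2] 12 / 3 = 4, so 3 divides 12 — holds.
[3] d + c = 6 + (-14) = -8; -8 ≤ -6, bound -6 not met — does not hold.
[4] gcd(6, 12) = 6 — holds.
[5] a=12, f=-2, c=-14; 1 of them equals -14 — holds.
[6] f = -2, e = -3; -2 > -3 — holds.
[7] d × f = 6 × (-2) = -12 — holds.
[8] e = -3, a = 12; -3 < 12 — holds.
[9] 5a + 2e = 5(12) + 2(-3) = 54, not 56 — does not hold.
[10] a = 12 lies in [8, 16] — holds.
[11] 3d + 3a = 3(6) + 3(12) = 54 — holds.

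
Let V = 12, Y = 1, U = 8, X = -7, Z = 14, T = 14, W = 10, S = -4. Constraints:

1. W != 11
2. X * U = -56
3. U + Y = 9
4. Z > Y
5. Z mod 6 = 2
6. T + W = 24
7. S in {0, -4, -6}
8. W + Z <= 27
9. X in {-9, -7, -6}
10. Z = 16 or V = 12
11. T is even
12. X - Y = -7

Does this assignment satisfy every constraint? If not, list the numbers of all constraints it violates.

The assignment fails constraint 12.

1. W = 10, and 10 ≠ 11 — holds.
2. X * U = -7 * 8 = -56 — holds.
3. U + Y = 8 + 1 = 9 — holds.
4. Z = 14, Y = 1; 14 > 1 — holds.
5. 14 mod 6 = 2 — holds.
6. T + W = 14 + 10 = 24 — holds.
7. S = -4 is in {0, -4, -6} — holds.
8. W + Z = 10 + 14 = 24; 24 ≤ 27 — holds.
9. X = -7 is in {-9, -7, -6} — holds.
10. Z = 14 ≠ 16, but V = 12 = 12 (second disjunct) — holds.
11. T = 14 is even — holds.
12. X - Y = -7 - 1 = -8, not -7 — fails.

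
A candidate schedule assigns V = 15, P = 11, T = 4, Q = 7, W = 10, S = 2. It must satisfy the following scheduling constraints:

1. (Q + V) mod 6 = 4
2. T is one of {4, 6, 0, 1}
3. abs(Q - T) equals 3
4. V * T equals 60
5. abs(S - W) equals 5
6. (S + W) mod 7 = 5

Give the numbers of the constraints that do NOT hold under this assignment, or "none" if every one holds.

1. Q + V = 22; 22 mod 6 = 4 — OK.
2. T = 4 is in {4, 6, 0, 1} — OK.
3. abs(7 - 4) = 3 — OK.
4. V * T = 15 * 4 = 60 — OK.
5. abs(2 - 10) = 8, not 5 — violated.
6. S + W = 12; 12 mod 7 = 5 — OK.

No — constraint 5 is not satisfied.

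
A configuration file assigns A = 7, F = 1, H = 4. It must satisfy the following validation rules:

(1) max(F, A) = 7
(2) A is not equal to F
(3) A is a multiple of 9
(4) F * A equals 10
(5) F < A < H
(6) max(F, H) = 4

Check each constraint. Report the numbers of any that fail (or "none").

(1) max(1, 7) = 7  OK
(2) A = 7, F = 1; distinct  OK
(3) 7 = 9*0 + 7, so 9 does not divide 7  FAIL
(4) F * A = 1 * 7 = 7, not 10  FAIL
(5) values 1, 7, 4; A = 7 is not < H = 4  FAIL
(6) max(1, 4) = 4  OK

Constraints 3, 4, and 5 do not hold.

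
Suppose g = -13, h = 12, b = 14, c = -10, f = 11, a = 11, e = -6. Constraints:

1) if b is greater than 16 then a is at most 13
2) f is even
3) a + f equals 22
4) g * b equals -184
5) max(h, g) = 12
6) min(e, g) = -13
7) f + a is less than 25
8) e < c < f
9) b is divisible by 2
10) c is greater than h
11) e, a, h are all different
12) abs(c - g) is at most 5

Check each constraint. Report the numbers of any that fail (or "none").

Constraints 2, 4, 8, and 10 do not hold.

1) b = 14, not > 16; antecedent false, conditional vacuously true  holds
2) f = 11 is odd  fails
3) a + f = 11 + 11 = 22  holds
4) g * b = -13 * 14 = -182, not -184  fails
5) max(12, -13) = 12  holds
6) min(-6, -13) = -13  holds
7) f + a = 11 + 11 = 22; 22 < 25  holds
8) values -6, -10, 11; e = -6 is not < c = -10  fails
9) 14 / 2 = 7, so 2 divides 14  holds
10) c = -10, h = 12; -10 ≤ 12 (want >)  fails
11) values -6, 11, 12 are pairwise distinct  holds
12) abs(-10 - (-13)) = 3; 3 ≤ 5  holds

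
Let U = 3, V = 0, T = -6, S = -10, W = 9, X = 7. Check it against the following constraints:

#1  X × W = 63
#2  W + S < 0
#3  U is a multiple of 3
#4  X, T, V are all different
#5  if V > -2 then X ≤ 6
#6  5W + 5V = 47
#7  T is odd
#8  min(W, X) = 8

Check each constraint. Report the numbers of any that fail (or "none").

Constraints 5, 6, 7, and 8 are violated.

#1 X × W = 7 × 9 = 63 — satisfied.
#2 W + S = 9 + (-10) = -1; -1 < 0 — satisfied.
#3 3 / 3 = 1, so 3 divides 3 — satisfied.
#4 values 7, -6, 0 are pairwise distinct — satisfied.
#5 V = 0 > -2, so we need X ≤ 6; but X = 7 > 6 — violated.
#6 5W + 5V = 5(9) + 5(0) = 45, not 47 — violated.
#7 T = -6 is even — violated.
#8 min(9, 7) = 7, not 8 — violated.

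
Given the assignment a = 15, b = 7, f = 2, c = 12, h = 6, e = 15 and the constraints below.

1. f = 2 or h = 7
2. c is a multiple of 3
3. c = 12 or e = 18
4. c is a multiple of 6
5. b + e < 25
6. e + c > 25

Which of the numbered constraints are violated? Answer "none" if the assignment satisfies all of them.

1. f = 2 = 2 (first disjunct) — OK.
2. 12 / 3 = 4, so 3 divides 12 — OK.
3. c = 12 = 12 (first disjunct) — OK.
4. 12 / 6 = 2, so 6 divides 12 — OK.
5. b + e = 7 + 15 = 22; 22 < 25 — OK.
6. e + c = 15 + 12 = 27; 27 > 25 — OK.

No violations.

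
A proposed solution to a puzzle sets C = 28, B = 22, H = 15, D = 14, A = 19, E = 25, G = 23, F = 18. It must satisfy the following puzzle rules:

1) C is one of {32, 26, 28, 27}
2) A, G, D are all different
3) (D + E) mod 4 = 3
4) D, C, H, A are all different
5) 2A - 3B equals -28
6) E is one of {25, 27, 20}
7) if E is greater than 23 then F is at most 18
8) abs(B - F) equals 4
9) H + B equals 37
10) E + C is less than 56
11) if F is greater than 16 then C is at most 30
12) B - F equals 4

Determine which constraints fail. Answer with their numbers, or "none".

1) C = 28 is in {32, 26, 28, 27}  holds
2) values 19, 23, 14 are pairwise distinct  holds
3) D + E = 39; 39 mod 4 = 3  holds
4) values 14, 28, 15, 19 are pairwise distinct  holds
5) 2A - 3B = 2(19) - 3(22) = -28  holds
6) E = 25 is in {25, 27, 20}  holds
7) E = 25 > 23, so we need F ≤ 18; F = 18 ≤ 18  holds
8) abs(22 - 18) = 4  holds
9) H + B = 15 + 22 = 37  holds
10) E + C = 25 + 28 = 53; 53 < 56  holds
11) F = 18 > 16, so we need C ≤ 30; C = 28 ≤ 30  holds
12) B - F = 22 - 18 = 4  holds

None — every constraint holds.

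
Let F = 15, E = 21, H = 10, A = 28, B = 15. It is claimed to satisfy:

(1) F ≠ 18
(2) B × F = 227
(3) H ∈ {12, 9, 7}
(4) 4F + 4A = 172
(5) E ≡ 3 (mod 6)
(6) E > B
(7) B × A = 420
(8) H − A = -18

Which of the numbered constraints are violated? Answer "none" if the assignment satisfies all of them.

(1) F = 15, and 15 ≠ 18 — satisfied.
(2) B × F = 15 × 15 = 225, not 227 — violated.
(3) H = 10 is not in {12, 9, 7} — violated.
(4) 4F + 4A = 4(15) + 4(28) = 172 — satisfied.
(5) 21 mod 6 = 3 — satisfied.
(6) E = 21, B = 15; 21 > 15 — satisfied.
(7) B × A = 15 × 28 = 420 — satisfied.
(8) H − A = 10 − 28 = -18 — satisfied.

Constraints 2 and 3 are violated.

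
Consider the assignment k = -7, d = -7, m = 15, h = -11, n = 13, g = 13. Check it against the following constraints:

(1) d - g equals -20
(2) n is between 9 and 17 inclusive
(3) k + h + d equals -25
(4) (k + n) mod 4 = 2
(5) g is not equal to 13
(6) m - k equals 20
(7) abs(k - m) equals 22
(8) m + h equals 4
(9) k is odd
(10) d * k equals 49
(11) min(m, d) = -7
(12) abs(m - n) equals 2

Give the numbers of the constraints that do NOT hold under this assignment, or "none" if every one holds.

The assignment fails constraints 5, 6.

(1) d - g = -7 - 13 = -20 — satisfied.
(2) n = 13 lies in [9, 17] — satisfied.
(3) k + h + d = -7 + (-11) + (-7) = -25 — satisfied.
(4) k + n = 6; 6 mod 4 = 2 — satisfied.
(5) g = 13, but 13 is required to differ — violated.
(6) m - k = 15 - (-7) = 22, not 20 — violated.
(7) abs(-7 - 15) = 22 — satisfied.
(8) m + h = 15 + (-11) = 4 — satisfied.
(9) k = -7 is odd — satisfied.
(10) d * k = -7 * (-7) = 49 — satisfied.
(11) min(15, -7) = -7 — satisfied.
(12) abs(15 - 13) = 2 — satisfied.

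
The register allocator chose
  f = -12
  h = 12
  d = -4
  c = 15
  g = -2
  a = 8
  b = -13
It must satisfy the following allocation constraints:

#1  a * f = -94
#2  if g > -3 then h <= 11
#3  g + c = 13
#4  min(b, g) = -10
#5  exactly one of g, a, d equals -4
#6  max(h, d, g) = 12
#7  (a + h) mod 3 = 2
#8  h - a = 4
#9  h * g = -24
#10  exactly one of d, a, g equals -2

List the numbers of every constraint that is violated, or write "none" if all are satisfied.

#1 a * f = 8 * (-12) = -96, not -94 — violated.
#2 g = -2 > -3, so we need h ≤ 11; but h = 12 > 11 — violated.
#3 g + c = -2 + 15 = 13 — OK.
#4 min(-13, -2) = -13, not -10 — violated.
#5 g=-2, a=8, d=-4; 1 of them equals -4 — OK.
#6 max(12, -4, -2) = 12 — OK.
#7 a + h = 20; 20 mod 3 = 2 — OK.
#8 h - a = 12 - 8 = 4 — OK.
#9 h * g = 12 * (-2) = -24 — OK.
#10 d=-4, a=8, g=-2; 1 of them equals -2 — OK.

Constraints 1, 2, 4 are violated.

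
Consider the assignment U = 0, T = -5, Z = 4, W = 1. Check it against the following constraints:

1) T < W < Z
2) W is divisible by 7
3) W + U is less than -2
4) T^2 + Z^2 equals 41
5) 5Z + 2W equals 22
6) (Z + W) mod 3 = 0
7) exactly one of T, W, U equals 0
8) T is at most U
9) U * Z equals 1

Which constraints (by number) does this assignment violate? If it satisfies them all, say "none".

Constraints 2, 3, 6, 9 are violated.

1) values -5 < 1 < 4  true
2) 1 = 7*0 + 1, so 7 does not divide 1  false
3) W + U = 1 + 0 = 1; 1 ≥ -2, bound -2 not met  false
4) T^2 + Z^2 = (-5)^2 + 4^2 = 25 + 16 = 41  true
5) 5Z + 2W = 5(4) + 2(1) = 22  true
6) Z + W = 5; 5 mod 3 = 2, not 0  false
7) T=-5, W=1, U=0; 1 of them equals 0  true
8) T = -5, U = 0; -5 ≤ 0  true
9) U * Z = 0 * 4 = 0, not 1  false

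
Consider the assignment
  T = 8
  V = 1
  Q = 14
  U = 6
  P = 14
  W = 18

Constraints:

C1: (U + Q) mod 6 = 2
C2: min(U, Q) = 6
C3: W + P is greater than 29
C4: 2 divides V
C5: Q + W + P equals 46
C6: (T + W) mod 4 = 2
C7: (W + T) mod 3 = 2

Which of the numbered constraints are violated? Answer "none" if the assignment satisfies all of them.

C1: U + Q = 20; 20 mod 6 = 2  ✓
C2: min(6, 14) = 6  ✓
C3: W + P = 18 + 14 = 32; 32 > 29  ✓
C4: 1 = 2*0 + 1, so 2 does not divide 1  ✗
C5: Q + W + P = 14 + 18 + 14 = 46  ✓
C6: T + W = 26; 26 mod 4 = 2  ✓
C7: W + T = 26; 26 mod 3 = 2  ✓

The assignment fails constraint 4.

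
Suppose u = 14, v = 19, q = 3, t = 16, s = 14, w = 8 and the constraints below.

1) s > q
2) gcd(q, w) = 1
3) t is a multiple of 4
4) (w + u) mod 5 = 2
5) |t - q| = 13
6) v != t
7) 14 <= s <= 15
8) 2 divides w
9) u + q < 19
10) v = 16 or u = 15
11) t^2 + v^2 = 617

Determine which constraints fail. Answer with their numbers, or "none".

Violated: 10.

1) s = 14, q = 3; 14 > 3  OK
2) gcd(3, 8) = 1  OK
3) 16 / 4 = 4, so 4 divides 16  OK
4) w + u = 22; 22 mod 5 = 2  OK
5) |16 - 3| = 13  OK
6) v = 19, t = 16; distinct  OK
7) s = 14 lies in [14, 15]  OK
8) 8 / 2 = 4, so 2 divides 8  OK
9) u + q = 14 + 3 = 17; 17 < 19  OK
10) v = 19 ≠ 16 and u = 14 ≠ 15; both disjuncts false  FAIL
11) t^2 + v^2 = 16^2 + 19^2 = 256 + 361 = 617  OK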